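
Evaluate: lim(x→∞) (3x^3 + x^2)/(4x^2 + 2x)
This is an ∞/∞ indeterminate form.

Apply L'Hôpital's rule: differentiate numerator and denominator separately.
  f(x) = 3·x^3 + x^2   ⇒   f'(x) = 9·x^2 + 2·x
  g(x) = 4·x^2 + 2·x   ⇒   g'(x) = 8·x + 2
  lim(x→∞) f'(x)/g'(x) = lim(x→∞) (9·x^2 + 2·x)/(8·x + 2)
  = ∞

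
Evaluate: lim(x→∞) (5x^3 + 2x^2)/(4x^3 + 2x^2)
This is an ∞/∞ indeterminate form.

Apply L'Hôpital's rule: differentiate numerator and denominator separately.
  f(x) = 5·x^3 + 2·x^2   ⇒   f'(x) = 15·x^2 + 4·x
  g(x) = 4·x^3 + 2·x^2   ⇒   g'(x) = 12·x^2 + 4·x
  lim(x→∞) f'(x)/g'(x) = lim(x→∞) (15·x^2 + 4·x)/(12·x^2 + 4·x)
  = 5/4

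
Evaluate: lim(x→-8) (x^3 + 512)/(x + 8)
This is a standard limit.

Factor or rationalize the expression:
  lim(x→-8) (x^3 + 512)/(x + 8) = 192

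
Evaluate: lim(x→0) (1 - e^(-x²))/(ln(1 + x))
This is a 0/0 indeterminate form.

Apply L'Hôpital's rule: differentiate numerator and denominator separately.
  f(x) = 1 - e^(-x^2)   ⇒   f'(x) = 2·x·e^(-x^2)
  g(x) = ln(x + 1)   ⇒   g'(x) = 1/(x + 1)
  lim(x→0) f'(x)/g'(x) = lim(x→0) (2·x·e^(-x^2))/(1/(x + 1))
  = 0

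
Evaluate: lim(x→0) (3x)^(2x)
This is an exponential indeterminate form.

For exponential indeterminate forms, take the natural log:
  Let L = lim(x→0) (3x)^(2x)
  Then ln(L) = lim(x→0) [exponent × ln(base)]
  Evaluate using L'Hôpital or standard limits, then exponentiate.
  L = 1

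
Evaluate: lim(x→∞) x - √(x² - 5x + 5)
This is an ∞-∞ indeterminate form.

Combine fractions or rationalize to convert ∞-∞ to 0/0 form:
  lim(x→∞) x - √(x² - 5x + 5) = 5/2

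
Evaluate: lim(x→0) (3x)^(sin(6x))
This is an exponential indeterminate form.

For exponential indeterminate forms, take the natural log:
  Let L = lim(x→0) (3x)^(sin(6x))
  Then ln(L) = lim(x→0) [exponent × ln(base)]
  Evaluate using L'Hôpital or standard limits, then exponentiate.
  L = 1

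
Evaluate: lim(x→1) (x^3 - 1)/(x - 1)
This is a standard limit.

Factor or rationalize the expression:
  lim(x→1) (x^3 - 1)/(x - 1) = 3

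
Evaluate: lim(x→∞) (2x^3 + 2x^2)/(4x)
This is an ∞/∞ indeterminate form.

Apply L'Hôpital's rule: differentiate numerator and denominator separately.
  f(x) = 2·x^3 + 2·x^2   ⇒   f'(x) = 6·x^2 + 4·x
  g(x) = 4·x   ⇒   g'(x) = 4
  lim(x→∞) f'(x)/g'(x) = lim(x→∞) (6·x^2 + 4·x)/(4)
  = ∞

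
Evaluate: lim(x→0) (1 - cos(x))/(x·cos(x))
This is a 0/0 indeterminate form.

Apply L'Hôpital's rule: differentiate numerator and denominator separately.
  f(x) = 1 - cos(x)   ⇒   f'(x) = sin(x)
  g(x) = x·cos(x)   ⇒   g'(x) = -x·sin(x) + cos(x)
  lim(x→0) f'(x)/g'(x) = lim(x→0) (sin(x))/(-x·sin(x) + cos(x))
  = 0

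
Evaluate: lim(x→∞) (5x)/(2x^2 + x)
This is an ∞/∞ indeterminate form.

Apply L'Hôpital's rule: differentiate numerator and denominator separately.
  f(x) = 5·x   ⇒   f'(x) = 5
  g(x) = 2·x^2 + x   ⇒   g'(x) = 4·x + 1
  lim(x→∞) f'(x)/g'(x) = lim(x→∞) (5)/(4·x + 1)
  = 0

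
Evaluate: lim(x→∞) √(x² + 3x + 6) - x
This is an ∞-∞ indeterminate form.

Combine fractions or rationalize to convert ∞-∞ to 0/0 form:
  lim(x→∞) √(x² + 3x + 6) - x = 3/2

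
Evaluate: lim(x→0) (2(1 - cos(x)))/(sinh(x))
This is a 0/0 indeterminate form.

Apply L'Hôpital's rule: differentiate numerator and denominator separately.
  f(x) = 2 - 2·cos(x)   ⇒   f'(x) = 2·sin(x)
  g(x) = sinh(x)   ⇒   g'(x) = cosh(x)
  lim(x→0) f'(x)/g'(x) = lim(x→0) (2·sin(x))/(cosh(x))
  = 0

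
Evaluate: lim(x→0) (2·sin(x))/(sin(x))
This is a 0/0 indeterminate form.

Apply L'Hôpital's rule: differentiate numerator and denominator separately.
  f(x) = 2·sin(x)   ⇒   f'(x) = 2·cos(x)
  g(x) = sin(x)   ⇒   g'(x) = cos(x)
  lim(x→0) f'(x)/g'(x) = lim(x→0) (2·cos(x))/(cos(x))
  = 2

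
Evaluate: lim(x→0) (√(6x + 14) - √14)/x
This is a standard limit.

Factor or rationalize the expression:
  lim(x→0) (√(6x + 14) - √14)/x = 3·sqrt(14)/14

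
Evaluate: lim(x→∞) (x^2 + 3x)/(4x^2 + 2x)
This is an ∞/∞ indeterminate form.

Apply L'Hôpital's rule: differentiate numerator and denominator separately.
  f(x) = x^2 + 3·x   ⇒   f'(x) = 2·x + 3
  g(x) = 4·x^2 + 2·x   ⇒   g'(x) = 8·x + 2
  lim(x→∞) f'(x)/g'(x) = lim(x→∞) (2·x + 3)/(8·x + 2)
  = 1/4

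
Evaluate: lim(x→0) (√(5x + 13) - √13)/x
This is a standard limit.

Factor or rationalize the expression:
  lim(x→0) (√(5x + 13) - √13)/x = 5·sqrt(13)/26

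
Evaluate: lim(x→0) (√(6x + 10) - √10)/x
This is a standard limit.

Factor or rationalize the expression:
  lim(x→0) (√(6x + 10) - √10)/x = 3·sqrt(10)/10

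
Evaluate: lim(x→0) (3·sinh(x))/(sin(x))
This is a 0/0 indeterminate form.

Apply L'Hôpital's rule: differentiate numerator and denominator separately.
  f(x) = 3·sinh(x)   ⇒   f'(x) = 3·cosh(x)
  g(x) = sin(x)   ⇒   g'(x) = cos(x)
  lim(x→0) f'(x)/g'(x) = lim(x→0) (3·cosh(x))/(cos(x))
  = 3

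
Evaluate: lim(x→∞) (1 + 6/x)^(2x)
This is an exponential indeterminate form.

For exponential indeterminate forms, take the natural log:
  Let L = lim(x→∞) (1 + 6/x)^(2x)
  Then ln(L) = lim(x→∞) [exponent × ln(base)]
  Evaluate using L'Hôpital or standard limits, then exponentiate.
  L = e^(12)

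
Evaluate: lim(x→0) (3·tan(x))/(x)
This is a 0/0 indeterminate form.

Apply L'Hôpital's rule: differentiate numerator and denominator separately.
  f(x) = 3·tan(x)   ⇒   f'(x) = 3·tan(x)^2 + 3
  g(x) = x   ⇒   g'(x) = 1
  lim(x→0) f'(x)/g'(x) = lim(x→0) (3·tan(x)^2 + 3)/(1)
  = 3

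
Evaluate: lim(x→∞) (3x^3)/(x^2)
This is an ∞/∞ indeterminate form.

Apply L'Hôpital's rule: differentiate numerator and denominator separately.
  f(x) = 3·x^3   ⇒   f'(x) = 9·x^2
  g(x) = x^2   ⇒   g'(x) = 2·x
  lim(x→∞) f'(x)/g'(x) = lim(x→∞) (9·x^2)/(2·x)
  = ∞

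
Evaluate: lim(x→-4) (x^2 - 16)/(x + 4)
This is a standard limit.

Factor or rationalize the expression:
  lim(x→-4) (x^2 - 16)/(x + 4) = -8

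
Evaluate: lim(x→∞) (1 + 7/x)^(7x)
This is an exponential indeterminate form.

For exponential indeterminate forms, take the natural log:
  Let L = lim(x→∞) (1 + 7/x)^(7x)
  Then ln(L) = lim(x→∞) [exponent × ln(base)]
  Evaluate using L'Hôpital or standard limits, then exponentiate.
  L = e^(49)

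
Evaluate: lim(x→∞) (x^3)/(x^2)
This is an ∞/∞ indeterminate form.

Apply L'Hôpital's rule: differentiate numerator and denominator separately.
  f(x) = x^3   ⇒   f'(x) = 3·x^2
  g(x) = x^2   ⇒   g'(x) = 2·x
  lim(x→∞) f'(x)/g'(x) = lim(x→∞) (3·x^2)/(2·x)
  = ∞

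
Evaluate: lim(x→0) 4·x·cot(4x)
This is a 0·∞ indeterminate form.

Rewrite 0·∞ as a quotient (0/0 or ∞/∞ form), then apply L'Hôpital's rule:
  lim(x→0) 4·x·cot(4x) = 1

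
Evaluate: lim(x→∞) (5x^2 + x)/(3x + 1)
This is an ∞/∞ indeterminate form.

Apply L'Hôpital's rule: differentiate numerator and denominator separately.
  f(x) = 5·x^2 + x   ⇒   f'(x) = 10·x + 1
  g(x) = 3·x + 1   ⇒   g'(x) = 3
  lim(x→∞) f'(x)/g'(x) = lim(x→∞) (10·x + 1)/(3)
  = ∞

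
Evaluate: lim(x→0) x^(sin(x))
This is an exponential indeterminate form.

For exponential indeterminate forms, take the natural log:
  Let L = lim(x→0) x^(sin(x))
  Then ln(L) = lim(x→0) [exponent × ln(base)]
  Evaluate using L'Hôpital or standard limits, then exponentiate.
  L = 1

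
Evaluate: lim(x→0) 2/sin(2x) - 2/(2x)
This is an ∞-∞ indeterminate form.

Combine fractions or rationalize to convert ∞-∞ to 0/0 form:
  lim(x→0) 2/sin(2x) - 2/(2x) = 0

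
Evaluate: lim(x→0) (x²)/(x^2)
This is a 0/0 indeterminate form.

Apply L'Hôpital's rule: differentiate numerator and denominator separately.
  f(x) = x^2   ⇒   f'(x) = 2·x
  g(x) = x^2   ⇒   g'(x) = 2·x
  lim(x→0) f'(x)/g'(x) = lim(x→0) (2·x)/(2·x)
  = 1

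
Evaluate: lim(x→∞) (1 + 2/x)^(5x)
This is an exponential indeterminate form.

For exponential indeterminate forms, take the natural log:
  Let L = lim(x→∞) (1 + 2/x)^(5x)
  Then ln(L) = lim(x→∞) [exponent × ln(base)]
  Evaluate using L'Hôpital or standard limits, then exponentiate.
  L = e^(10)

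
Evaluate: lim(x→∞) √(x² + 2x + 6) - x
This is an ∞-∞ indeterminate form.

Combine fractions or rationalize to convert ∞-∞ to 0/0 form:
  lim(x→∞) √(x² + 2x + 6) - x = 1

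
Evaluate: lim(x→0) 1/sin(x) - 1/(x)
This is an ∞-∞ indeterminate form.

Combine fractions or rationalize to convert ∞-∞ to 0/0 form:
  lim(x→0) 1/sin(x) - 1/(x) = 0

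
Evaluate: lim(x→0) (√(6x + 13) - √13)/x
This is a standard limit.

Factor or rationalize the expression:
  lim(x→0) (√(6x + 13) - √13)/x = 3·sqrt(13)/13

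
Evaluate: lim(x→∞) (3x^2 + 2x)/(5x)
This is an ∞/∞ indeterminate form.

Apply L'Hôpital's rule: differentiate numerator and denominator separately.
  f(x) = 3·x^2 + 2·x   ⇒   f'(x) = 6·x + 2
  g(x) = 5·x   ⇒   g'(x) = 5
  lim(x→∞) f'(x)/g'(x) = lim(x→∞) (6·x + 2)/(5)
  = ∞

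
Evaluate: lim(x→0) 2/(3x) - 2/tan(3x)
This is an ∞-∞ indeterminate form.

Combine fractions or rationalize to convert ∞-∞ to 0/0 form:
  lim(x→0) 2/(3x) - 2/tan(3x) = 0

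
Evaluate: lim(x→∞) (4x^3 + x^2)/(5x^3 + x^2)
This is an ∞/∞ indeterminate form.

Apply L'Hôpital's rule: differentiate numerator and denominator separately.
  f(x) = 4·x^3 + x^2   ⇒   f'(x) = 12·x^2 + 2·x
  g(x) = 5·x^3 + x^2   ⇒   g'(x) = 15·x^2 + 2·x
  lim(x→∞) f'(x)/g'(x) = lim(x→∞) (12·x^2 + 2·x)/(15·x^2 + 2·x)
  = 4/5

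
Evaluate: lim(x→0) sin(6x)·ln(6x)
This is a 0·∞ indeterminate form.

Rewrite 0·∞ as a quotient (0/0 or ∞/∞ form), then apply L'Hôpital's rule:
  lim(x→0) sin(6x)·ln(6x) = 0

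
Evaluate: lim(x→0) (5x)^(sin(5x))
This is an exponential indeterminate form.

For exponential indeterminate forms, take the natural log:
  Let L = lim(x→0) (5x)^(sin(5x))
  Then ln(L) = lim(x→0) [exponent × ln(base)]
  Evaluate using L'Hôpital or standard limits, then exponentiate.
  L = 1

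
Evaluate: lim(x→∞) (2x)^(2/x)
This is an exponential indeterminate form.

For exponential indeterminate forms, take the natural log:
  Let L = lim(x→∞) (2x)^(2/x)
  Then ln(L) = lim(x→∞) [exponent × ln(base)]
  Evaluate using L'Hôpital or standard limits, then exponentiate.
  L = 1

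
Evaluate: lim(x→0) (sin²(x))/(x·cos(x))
This is a 0/0 indeterminate form.

Apply L'Hôpital's rule: differentiate numerator and denominator separately.
  f(x) = sin(x)^2   ⇒   f'(x) = 2·sin(x)·cos(x)
  g(x) = x·cos(x)   ⇒   g'(x) = -x·sin(x) + cos(x)
  lim(x→0) f'(x)/g'(x) = lim(x→0) (2·sin(x)·cos(x))/(-x·sin(x) + cos(x))
  = 0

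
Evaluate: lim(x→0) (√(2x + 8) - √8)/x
This is a standard limit.

Factor or rationalize the expression:
  lim(x→0) (√(2x + 8) - √8)/x = sqrt(2)/4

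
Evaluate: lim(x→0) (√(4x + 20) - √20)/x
This is a standard limit.

Factor or rationalize the expression:
  lim(x→0) (√(4x + 20) - √20)/x = sqrt(5)/5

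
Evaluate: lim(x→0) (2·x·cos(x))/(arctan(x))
This is a 0/0 indeterminate form.

Apply L'Hôpital's rule: differentiate numerator and denominator separately.
  f(x) = 2·x·cos(x)   ⇒   f'(x) = -2·x·sin(x) + 2·cos(x)
  g(x) = atan(x)   ⇒   g'(x) = 1/(x^2 + 1)
  lim(x→0) f'(x)/g'(x) = lim(x→0) (-2·x·sin(x) + 2·cos(x))/(1/(x^2 + 1))
  = 2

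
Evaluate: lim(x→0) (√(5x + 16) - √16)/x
This is a standard limit.

Factor or rationalize the expression:
  lim(x→0) (√(5x + 16) - √16)/x = 5/8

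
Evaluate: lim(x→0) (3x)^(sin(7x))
This is an exponential indeterminate form.

For exponential indeterminate forms, take the natural log:
  Let L = lim(x→0) (3x)^(sin(7x))
  Then ln(L) = lim(x→0) [exponent × ln(base)]
  Evaluate using L'Hôpital or standard limits, then exponentiate.
  L = 1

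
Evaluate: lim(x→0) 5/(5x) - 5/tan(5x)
This is an ∞-∞ indeterminate form.

Combine fractions or rationalize to convert ∞-∞ to 0/0 form:
  lim(x→0) 5/(5x) - 5/tan(5x) = 0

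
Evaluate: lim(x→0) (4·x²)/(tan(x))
This is a 0/0 indeterminate form.

Apply L'Hôpital's rule: differentiate numerator and denominator separately.
  f(x) = 4·x^2   ⇒   f'(x) = 8·x
  g(x) = tan(x)   ⇒   g'(x) = tan(x)^2 + 1
  lim(x→0) f'(x)/g'(x) = lim(x→0) (8·x)/(tan(x)^2 + 1)
  = 0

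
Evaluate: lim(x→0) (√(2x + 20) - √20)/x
This is a standard limit.

Factor or rationalize the expression:
  lim(x→0) (√(2x + 20) - √20)/x = sqrt(5)/10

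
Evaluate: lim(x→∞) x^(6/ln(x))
This is an exponential indeterminate form.

For exponential indeterminate forms, take the natural log:
  Let L = lim(x→∞) x^(6/ln(x))
  Then ln(L) = lim(x→∞) [exponent × ln(base)]
  Evaluate using L'Hôpital or standard limits, then exponentiate.
  L = e^(6)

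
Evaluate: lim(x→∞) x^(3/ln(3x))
This is an exponential indeterminate form.

For exponential indeterminate forms, take the natural log:
  Let L = lim(x→∞) x^(3/ln(3x))
  Then ln(L) = lim(x→∞) [exponent × ln(base)]
  Evaluate using L'Hôpital or standard limits, then exponentiate.
  L = e^(3)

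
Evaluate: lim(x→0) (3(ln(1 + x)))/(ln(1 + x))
This is a 0/0 indeterminate form.

Apply L'Hôpital's rule: differentiate numerator and denominator separately.
  f(x) = 3·ln(x + 1)   ⇒   f'(x) = 3/(x + 1)
  g(x) = ln(x + 1)   ⇒   g'(x) = 1/(x + 1)
  lim(x→0) f'(x)/g'(x) = lim(x→0) (3/(x + 1))/(1/(x + 1))
  = 3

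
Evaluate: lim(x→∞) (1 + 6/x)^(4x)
This is an exponential indeterminate form.

For exponential indeterminate forms, take the natural log:
  Let L = lim(x→∞) (1 + 6/x)^(4x)
  Then ln(L) = lim(x→∞) [exponent × ln(base)]
  Evaluate using L'Hôpital or standard limits, then exponentiate.
  L = e^(24)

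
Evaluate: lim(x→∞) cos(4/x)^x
This is an exponential indeterminate form.

For exponential indeterminate forms, take the natural log:
  Let L = lim(x→∞) cos(4/x)^x
  Then ln(L) = lim(x→∞) [exponent × ln(base)]
  Evaluate using L'Hôpital or standard limits, then exponentiate.
  L = 1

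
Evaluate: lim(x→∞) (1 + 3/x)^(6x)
This is an exponential indeterminate form.

For exponential indeterminate forms, take the natural log:
  Let L = lim(x→∞) (1 + 3/x)^(6x)
  Then ln(L) = lim(x→∞) [exponent × ln(base)]
  Evaluate using L'Hôpital or standard limits, then exponentiate.
  L = e^(18)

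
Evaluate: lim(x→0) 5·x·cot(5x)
This is a 0·∞ indeterminate form.

Rewrite 0·∞ as a quotient (0/0 or ∞/∞ form), then apply L'Hôpital's rule:
  lim(x→0) 5·x·cot(5x) = 1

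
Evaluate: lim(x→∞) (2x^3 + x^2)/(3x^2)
This is an ∞/∞ indeterminate form.

Apply L'Hôpital's rule: differentiate numerator and denominator separately.
  f(x) = 2·x^3 + x^2   ⇒   f'(x) = 6·x^2 + 2·x
  g(x) = 3·x^2   ⇒   g'(x) = 6·x
  lim(x→∞) f'(x)/g'(x) = lim(x→∞) (6·x^2 + 2·x)/(6·x)
  = ∞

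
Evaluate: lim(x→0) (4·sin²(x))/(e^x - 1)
This is a 0/0 indeterminate form.

Apply L'Hôpital's rule: differentiate numerator and denominator separately.
  f(x) = 4·sin(x)^2   ⇒   f'(x) = 8·sin(x)·cos(x)
  g(x) = e^(x) - 1   ⇒   g'(x) = e^(x)
  lim(x→0) f'(x)/g'(x) = lim(x→0) (8·sin(x)·cos(x))/(e^(x))
  = 0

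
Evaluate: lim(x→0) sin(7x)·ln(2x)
This is a 0·∞ indeterminate form.

Rewrite 0·∞ as a quotient (0/0 or ∞/∞ form), then apply L'Hôpital's rule:
  lim(x→0) sin(7x)·ln(2x) = 0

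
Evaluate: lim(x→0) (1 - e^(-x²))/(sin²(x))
This is a 0/0 indeterminate form.

Apply L'Hôpital's rule: differentiate numerator and denominator separately.
  f(x) = 1 - e^(-x^2)   ⇒   f'(x) = 2·x·e^(-x^2)
  g(x) = sin(x)^2   ⇒   g'(x) = 2·sin(x)·cos(x)
  lim(x→0) f'(x)/g'(x) = lim(x→0) (2·x·e^(-x^2))/(2·sin(x)·cos(x))
  = 1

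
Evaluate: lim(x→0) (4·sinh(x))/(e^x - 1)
This is a 0/0 indeterminate form.

Apply L'Hôpital's rule: differentiate numerator and denominator separately.
  f(x) = 4·sinh(x)   ⇒   f'(x) = 4·cosh(x)
  g(x) = e^(x) - 1   ⇒   g'(x) = e^(x)
  lim(x→0) f'(x)/g'(x) = lim(x→0) (4·cosh(x))/(e^(x))
  = 4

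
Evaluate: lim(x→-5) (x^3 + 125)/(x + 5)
This is a standard limit.

Factor or rationalize the expression:
  lim(x→-5) (x^3 + 125)/(x + 5) = 75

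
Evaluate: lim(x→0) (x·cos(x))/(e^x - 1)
This is a 0/0 indeterminate form.

Apply L'Hôpital's rule: differentiate numerator and denominator separately.
  f(x) = x·cos(x)   ⇒   f'(x) = -x·sin(x) + cos(x)
  g(x) = e^(x) - 1   ⇒   g'(x) = e^(x)
  lim(x→0) f'(x)/g'(x) = lim(x→0) (-x·sin(x) + cos(x))/(e^(x))
  = 1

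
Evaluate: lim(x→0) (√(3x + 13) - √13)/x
This is a standard limit.

Factor or rationalize the expression:
  lim(x→0) (√(3x + 13) - √13)/x = 3·sqrt(13)/26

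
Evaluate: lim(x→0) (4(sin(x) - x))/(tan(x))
This is a 0/0 indeterminate form.

Apply L'Hôpital's rule: differentiate numerator and denominator separately.
  f(x) = -4·x + 4·sin(x)   ⇒   f'(x) = 4·cos(x) - 4
  g(x) = tan(x)   ⇒   g'(x) = tan(x)^2 + 1
  lim(x→0) f'(x)/g'(x) = lim(x→0) (4·cos(x) - 4)/(tan(x)^2 + 1)
  = 0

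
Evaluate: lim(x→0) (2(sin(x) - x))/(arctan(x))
This is a 0/0 indeterminate form.

Apply L'Hôpital's rule: differentiate numerator and denominator separately.
  f(x) = -2·x + 2·sin(x)   ⇒   f'(x) = 2·cos(x) - 2
  g(x) = atan(x)   ⇒   g'(x) = 1/(x^2 + 1)
  lim(x→0) f'(x)/g'(x) = lim(x→0) (2·cos(x) - 2)/(1/(x^2 + 1))
  = 0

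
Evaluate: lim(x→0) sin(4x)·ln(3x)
This is a 0·∞ indeterminate form.

Rewrite 0·∞ as a quotient (0/0 or ∞/∞ form), then apply L'Hôpital's rule:
  lim(x→0) sin(4x)·ln(3x) = 0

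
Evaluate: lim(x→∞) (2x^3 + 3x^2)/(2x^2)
This is an ∞/∞ indeterminate form.

Apply L'Hôpital's rule: differentiate numerator and denominator separately.
  f(x) = 2·x^3 + 3·x^2   ⇒   f'(x) = 6·x^2 + 6·x
  g(x) = 2·x^2   ⇒   g'(x) = 4·x
  lim(x→∞) f'(x)/g'(x) = lim(x→∞) (6·x^2 + 6·x)/(4·x)
  = ∞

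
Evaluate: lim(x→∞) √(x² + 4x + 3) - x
This is an ∞-∞ indeterminate form.

Combine fractions or rationalize to convert ∞-∞ to 0/0 form:
  lim(x→∞) √(x² + 4x + 3) - x = 2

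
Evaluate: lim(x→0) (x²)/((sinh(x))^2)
This is a 0/0 indeterminate form.

Apply L'Hôpital's rule: differentiate numerator and denominator separately.
  f(x) = x^2   ⇒   f'(x) = 2·x
  g(x) = sinh(x)^2   ⇒   g'(x) = 2·sinh(x)·cosh(x)
  lim(x→0) f'(x)/g'(x) = lim(x→0) (2·x)/(2·sinh(x)·cosh(x))
  = 1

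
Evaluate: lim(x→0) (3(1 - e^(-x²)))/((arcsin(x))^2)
This is a 0/0 indeterminate form.

Apply L'Hôpital's rule: differentiate numerator and denominator separately.
  f(x) = 3 - 3·e^(-x^2)   ⇒   f'(x) = 6·x·e^(-x^2)
  g(x) = asin(x)^2   ⇒   g'(x) = 2·asin(x)/sqrt(1 - x^2)
  lim(x→0) f'(x)/g'(x) = lim(x→0) (6·x·e^(-x^2))/(2·asin(x)/sqrt(1 - x^2))
  = 3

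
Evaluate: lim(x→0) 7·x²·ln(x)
This is a 0·∞ indeterminate form.

Rewrite 0·∞ as a quotient (0/0 or ∞/∞ form), then apply L'Hôpital's rule:
  lim(x→0) 7·x²·ln(x) = 0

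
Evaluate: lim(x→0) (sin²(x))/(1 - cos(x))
This is a 0/0 indeterminate form.

Apply L'Hôpital's rule: differentiate numerator and denominator separately.
  f(x) = sin(x)^2   ⇒   f'(x) = 2·sin(x)·cos(x)
  g(x) = 1 - cos(x)   ⇒   g'(x) = sin(x)
  lim(x→0) f'(x)/g'(x) = lim(x→0) (2·sin(x)·cos(x))/(sin(x))
  = 2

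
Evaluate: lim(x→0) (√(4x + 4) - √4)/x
This is a standard limit.

Factor or rationalize the expression:
  lim(x→0) (√(4x + 4) - √4)/x = 1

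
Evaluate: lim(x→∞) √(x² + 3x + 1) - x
This is an ∞-∞ indeterminate form.

Combine fractions or rationalize to convert ∞-∞ to 0/0 form:
  lim(x→∞) √(x² + 3x + 1) - x = 3/2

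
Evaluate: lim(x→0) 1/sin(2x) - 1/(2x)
This is an ∞-∞ indeterminate form.

Combine fractions or rationalize to convert ∞-∞ to 0/0 form:
  lim(x→0) 1/sin(2x) - 1/(2x) = 0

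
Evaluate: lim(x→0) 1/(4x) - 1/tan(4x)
This is an ∞-∞ indeterminate form.

Combine fractions or rationalize to convert ∞-∞ to 0/0 form:
  lim(x→0) 1/(4x) - 1/tan(4x) = 0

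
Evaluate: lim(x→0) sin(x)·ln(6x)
This is a 0·∞ indeterminate form.

Rewrite 0·∞ as a quotient (0/0 or ∞/∞ form), then apply L'Hôpital's rule:
  lim(x→0) sin(x)·ln(6x) = 0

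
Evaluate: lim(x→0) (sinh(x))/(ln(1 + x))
This is a 0/0 indeterminate form.

Apply L'Hôpital's rule: differentiate numerator and denominator separately.
  f(x) = sinh(x)   ⇒   f'(x) = cosh(x)
  g(x) = ln(x + 1)   ⇒   g'(x) = 1/(x + 1)
  lim(x→0) f'(x)/g'(x) = lim(x→0) (cosh(x))/(1/(x + 1))
  = 1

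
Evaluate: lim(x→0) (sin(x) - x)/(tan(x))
This is a 0/0 indeterminate form.

Apply L'Hôpital's rule: differentiate numerator and denominator separately.
  f(x) = -x + sin(x)   ⇒   f'(x) = cos(x) - 1
  g(x) = tan(x)   ⇒   g'(x) = tan(x)^2 + 1
  lim(x→0) f'(x)/g'(x) = lim(x→0) (cos(x) - 1)/(tan(x)^2 + 1)
  = 0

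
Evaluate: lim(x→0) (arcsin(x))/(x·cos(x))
This is a 0/0 indeterminate form.

Apply L'Hôpital's rule: differentiate numerator and denominator separately.
  f(x) = asin(x)   ⇒   f'(x) = 1/sqrt(1 - x^2)
  g(x) = x·cos(x)   ⇒   g'(x) = -x·sin(x) + cos(x)
  lim(x→0) f'(x)/g'(x) = lim(x→0) (1/sqrt(1 - x^2))/(-x·sin(x) + cos(x))
  = 1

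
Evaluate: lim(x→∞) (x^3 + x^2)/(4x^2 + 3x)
This is an ∞/∞ indeterminate form.

Apply L'Hôpital's rule: differentiate numerator and denominator separately.
  f(x) = x^3 + x^2   ⇒   f'(x) = 3·x^2 + 2·x
  g(x) = 4·x^2 + 3·x   ⇒   g'(x) = 8·x + 3
  lim(x→∞) f'(x)/g'(x) = lim(x→∞) (3·x^2 + 2·x)/(8·x + 3)
  = ∞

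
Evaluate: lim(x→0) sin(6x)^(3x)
This is an exponential indeterminate form.

For exponential indeterminate forms, take the natural log:
  Let L = lim(x→0) sin(6x)^(3x)
  Then ln(L) = lim(x→0) [exponent × ln(base)]
  Evaluate using L'Hôpital or standard limits, then exponentiate.
  L = 1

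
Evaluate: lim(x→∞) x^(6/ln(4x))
This is an exponential indeterminate form.

For exponential indeterminate forms, take the natural log:
  Let L = lim(x→∞) x^(6/ln(4x))
  Then ln(L) = lim(x→∞) [exponent × ln(base)]
  Evaluate using L'Hôpital or standard limits, then exponentiate.
  L = e^(6)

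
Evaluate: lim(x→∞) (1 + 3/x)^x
This is an exponential indeterminate form.

For exponential indeterminate forms, take the natural log:
  Let L = lim(x→∞) (1 + 3/x)^x
  Then ln(L) = lim(x→∞) [exponent × ln(base)]
  Evaluate using L'Hôpital or standard limits, then exponentiate.
  L = e^(3)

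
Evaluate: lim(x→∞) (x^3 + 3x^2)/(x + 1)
This is an ∞/∞ indeterminate form.

Apply L'Hôpital's rule: differentiate numerator and denominator separately.
  f(x) = x^3 + 3·x^2   ⇒   f'(x) = 3·x^2 + 6·x
  g(x) = x + 1   ⇒   g'(x) = 1
  lim(x→∞) f'(x)/g'(x) = lim(x→∞) (3·x^2 + 6·x)/(1)
  = ∞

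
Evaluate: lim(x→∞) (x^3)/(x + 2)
This is an ∞/∞ indeterminate form.

Apply L'Hôpital's rule: differentiate numerator and denominator separately.
  f(x) = x^3   ⇒   f'(x) = 3·x^2
  g(x) = x + 2   ⇒   g'(x) = 1
  lim(x→∞) f'(x)/g'(x) = lim(x→∞) (3·x^2)/(1)
  = ∞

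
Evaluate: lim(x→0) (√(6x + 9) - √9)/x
This is a standard limit.

Factor or rationalize the expression:
  lim(x→0) (√(6x + 9) - √9)/x = 1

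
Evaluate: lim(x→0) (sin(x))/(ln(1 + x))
This is a 0/0 indeterminate form.

Apply L'Hôpital's rule: differentiate numerator and denominator separately.
  f(x) = sin(x)   ⇒   f'(x) = cos(x)
  g(x) = ln(x + 1)   ⇒   g'(x) = 1/(x + 1)
  lim(x→0) f'(x)/g'(x) = lim(x→0) (cos(x))/(1/(x + 1))
  = 1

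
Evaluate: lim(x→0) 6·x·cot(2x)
This is a 0·∞ indeterminate form.

Rewrite 0·∞ as a quotient (0/0 or ∞/∞ form), then apply L'Hôpital's rule:
  lim(x→0) 6·x·cot(2x) = 3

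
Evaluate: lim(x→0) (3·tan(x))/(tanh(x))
This is a 0/0 indeterminate form.

Apply L'Hôpital's rule: differentiate numerator and denominator separately.
  f(x) = 3·tan(x)   ⇒   f'(x) = 3·tan(x)^2 + 3
  g(x) = tanh(x)   ⇒   g'(x) = 1 - tanh(x)^2
  lim(x→0) f'(x)/g'(x) = lim(x→0) (3·tan(x)^2 + 3)/(1 - tanh(x)^2)
  = 3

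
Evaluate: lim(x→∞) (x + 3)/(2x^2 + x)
This is an ∞/∞ indeterminate form.

Apply L'Hôpital's rule: differentiate numerator and denominator separately.
  f(x) = x + 3   ⇒   f'(x) = 1
  g(x) = 2·x^2 + x   ⇒   g'(x) = 4·x + 1
  lim(x→∞) f'(x)/g'(x) = lim(x→∞) (1)/(4·x + 1)
  = 0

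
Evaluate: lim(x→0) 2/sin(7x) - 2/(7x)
This is an ∞-∞ indeterminate form.

Combine fractions or rationalize to convert ∞-∞ to 0/0 form:
  lim(x→0) 2/sin(7x) - 2/(7x) = 0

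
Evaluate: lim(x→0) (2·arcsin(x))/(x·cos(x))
This is a 0/0 indeterminate form.

Apply L'Hôpital's rule: differentiate numerator and denominator separately.
  f(x) = 2·asin(x)   ⇒   f'(x) = 2/sqrt(1 - x^2)
  g(x) = x·cos(x)   ⇒   g'(x) = -x·sin(x) + cos(x)
  lim(x→0) f'(x)/g'(x) = lim(x→0) (2/sqrt(1 - x^2))/(-x·sin(x) + cos(x))
  = 2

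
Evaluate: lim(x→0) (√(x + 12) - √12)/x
This is a standard limit.

Factor or rationalize the expression:
  lim(x→0) (√(x + 12) - √12)/x = sqrt(3)/12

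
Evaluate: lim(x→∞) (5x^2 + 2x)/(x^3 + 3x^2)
This is an ∞/∞ indeterminate form.

Apply L'Hôpital's rule: differentiate numerator and denominator separately.
  f(x) = 5·x^2 + 2·x   ⇒   f'(x) = 10·x + 2
  g(x) = x^3 + 3·x^2   ⇒   g'(x) = 3·x^2 + 6·x
  lim(x→∞) f'(x)/g'(x) = lim(x→∞) (10·x + 2)/(3·x^2 + 6·x)
  = 0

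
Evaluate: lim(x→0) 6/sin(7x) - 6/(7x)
This is an ∞-∞ indeterminate form.

Combine fractions or rationalize to convert ∞-∞ to 0/0 form:
  lim(x→0) 6/sin(7x) - 6/(7x) = 0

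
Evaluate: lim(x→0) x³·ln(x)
This is a 0·∞ indeterminate form.

Rewrite 0·∞ as a quotient (0/0 or ∞/∞ form), then apply L'Hôpital's rule:
  lim(x→0) x³·ln(x) = 0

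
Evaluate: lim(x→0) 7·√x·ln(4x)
This is a 0·∞ indeterminate form.

Rewrite 0·∞ as a quotient (0/0 or ∞/∞ form), then apply L'Hôpital's rule:
  lim(x→0) 7·√x·ln(4x) = 0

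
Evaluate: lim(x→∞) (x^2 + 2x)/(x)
This is an ∞/∞ indeterminate form.

Apply L'Hôpital's rule: differentiate numerator and denominator separately.
  f(x) = x^2 + 2·x   ⇒   f'(x) = 2·x + 2
  g(x) = x   ⇒   g'(x) = 1
  lim(x→∞) f'(x)/g'(x) = lim(x→∞) (2·x + 2)/(1)
  = ∞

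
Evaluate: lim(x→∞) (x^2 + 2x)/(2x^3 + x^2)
This is an ∞/∞ indeterminate form.

Apply L'Hôpital's rule: differentiate numerator and denominator separately.
  f(x) = x^2 + 2·x   ⇒   f'(x) = 2·x + 2
  g(x) = 2·x^3 + x^2   ⇒   g'(x) = 6·x^2 + 2·x
  lim(x→∞) f'(x)/g'(x) = lim(x→∞) (2·x + 2)/(6·x^2 + 2·x)
  = 0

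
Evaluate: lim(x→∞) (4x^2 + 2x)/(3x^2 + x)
This is an ∞/∞ indeterminate form.

Apply L'Hôpital's rule: differentiate numerator and denominator separately.
  f(x) = 4·x^2 + 2·x   ⇒   f'(x) = 8·x + 2
  g(x) = 3·x^2 + x   ⇒   g'(x) = 6·x + 1
  lim(x→∞) f'(x)/g'(x) = lim(x→∞) (8·x + 2)/(6·x + 1)
  = 4/3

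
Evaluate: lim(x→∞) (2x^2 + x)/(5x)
This is an ∞/∞ indeterminate form.

Apply L'Hôpital's rule: differentiate numerator and denominator separately.
  f(x) = 2·x^2 + x   ⇒   f'(x) = 4·x + 1
  g(x) = 5·x   ⇒   g'(x) = 5
  lim(x→∞) f'(x)/g'(x) = lim(x→∞) (4·x + 1)/(5)
  = ∞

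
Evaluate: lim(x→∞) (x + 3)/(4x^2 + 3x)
This is an ∞/∞ indeterminate form.

Apply L'Hôpital's rule: differentiate numerator and denominator separately.
  f(x) = x + 3   ⇒   f'(x) = 1
  g(x) = 4·x^2 + 3·x   ⇒   g'(x) = 8·x + 3
  lim(x→∞) f'(x)/g'(x) = lim(x→∞) (1)/(8·x + 3)
  = 0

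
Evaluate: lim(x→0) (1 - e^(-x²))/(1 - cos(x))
This is a 0/0 indeterminate form.

Apply L'Hôpital's rule: differentiate numerator and denominator separately.
  f(x) = 1 - e^(-x^2)   ⇒   f'(x) = 2·x·e^(-x^2)
  g(x) = 1 - cos(x)   ⇒   g'(x) = sin(x)
  lim(x→0) f'(x)/g'(x) = lim(x→0) (2·x·e^(-x^2))/(sin(x))
  = 2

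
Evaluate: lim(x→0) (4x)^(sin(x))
This is an exponential indeterminate form.

For exponential indeterminate forms, take the natural log:
  Let L = lim(x→0) (4x)^(sin(x))
  Then ln(L) = lim(x→0) [exponent × ln(base)]
  Evaluate using L'Hôpital or standard limits, then exponentiate.
  L = 1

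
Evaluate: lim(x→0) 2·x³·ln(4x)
This is a 0·∞ indeterminate form.

Rewrite 0·∞ as a quotient (0/0 or ∞/∞ form), then apply L'Hôpital's rule:
  lim(x→0) 2·x³·ln(4x) = 0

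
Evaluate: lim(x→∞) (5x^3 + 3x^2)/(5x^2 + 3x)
This is an ∞/∞ indeterminate form.

Apply L'Hôpital's rule: differentiate numerator and denominator separately.
  f(x) = 5·x^3 + 3·x^2   ⇒   f'(x) = 15·x^2 + 6·x
  g(x) = 5·x^2 + 3·x   ⇒   g'(x) = 10·x + 3
  lim(x→∞) f'(x)/g'(x) = lim(x→∞) (15·x^2 + 6·x)/(10·x + 3)
  = ∞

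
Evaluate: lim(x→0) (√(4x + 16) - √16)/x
This is a standard limit.

Factor or rationalize the expression:
  lim(x→0) (√(4x + 16) - √16)/x = 1/2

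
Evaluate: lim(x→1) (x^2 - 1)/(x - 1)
This is a standard limit.

Factor or rationalize the expression:
  lim(x→1) (x^2 - 1)/(x - 1) = 2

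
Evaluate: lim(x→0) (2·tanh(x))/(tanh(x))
This is a 0/0 indeterminate form.

Apply L'Hôpital's rule: differentiate numerator and denominator separately.
  f(x) = 2·tanh(x)   ⇒   f'(x) = 2 - 2·tanh(x)^2
  g(x) = tanh(x)   ⇒   g'(x) = 1 - tanh(x)^2
  lim(x→0) f'(x)/g'(x) = lim(x→0) (2 - 2·tanh(x)^2)/(1 - tanh(x)^2)
  = 2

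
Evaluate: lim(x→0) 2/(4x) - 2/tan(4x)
This is an ∞-∞ indeterminate form.

Combine fractions or rationalize to convert ∞-∞ to 0/0 form:
  lim(x→0) 2/(4x) - 2/tan(4x) = 0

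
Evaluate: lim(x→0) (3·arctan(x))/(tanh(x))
This is a 0/0 indeterminate form.

Apply L'Hôpital's rule: differentiate numerator and denominator separately.
  f(x) = 3·atan(x)   ⇒   f'(x) = 3/(x^2 + 1)
  g(x) = tanh(x)   ⇒   g'(x) = 1 - tanh(x)^2
  lim(x→0) f'(x)/g'(x) = lim(x→0) (3/(x^2 + 1))/(1 - tanh(x)^2)
  = 3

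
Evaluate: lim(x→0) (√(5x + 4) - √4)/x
This is a standard limit.

Factor or rationalize the expression:
  lim(x→0) (√(5x + 4) - √4)/x = 5/4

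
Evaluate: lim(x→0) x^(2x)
This is an exponential indeterminate form.

For exponential indeterminate forms, take the natural log:
  Let L = lim(x→0) x^(2x)
  Then ln(L) = lim(x→0) [exponent × ln(base)]
  Evaluate using L'Hôpital or standard limits, then exponentiate.
  L = 1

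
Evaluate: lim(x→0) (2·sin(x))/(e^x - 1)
This is a 0/0 indeterminate form.

Apply L'Hôpital's rule: differentiate numerator and denominator separately.
  f(x) = 2·sin(x)   ⇒   f'(x) = 2·cos(x)
  g(x) = e^(x) - 1   ⇒   g'(x) = e^(x)
  lim(x→0) f'(x)/g'(x) = lim(x→0) (2·cos(x))/(e^(x))
  = 2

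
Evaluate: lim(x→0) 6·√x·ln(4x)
This is a 0·∞ indeterminate form.

Rewrite 0·∞ as a quotient (0/0 or ∞/∞ form), then apply L'Hôpital's rule:
  lim(x→0) 6·√x·ln(4x) = 0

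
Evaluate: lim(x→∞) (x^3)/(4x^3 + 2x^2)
This is an ∞/∞ indeterminate form.

Apply L'Hôpital's rule: differentiate numerator and denominator separately.
  f(x) = x^3   ⇒   f'(x) = 3·x^2
  g(x) = 4·x^3 + 2·x^2   ⇒   g'(x) = 12·x^2 + 4·x
  lim(x→∞) f'(x)/g'(x) = lim(x→∞) (3·x^2)/(12·x^2 + 4·x)
  = 1/4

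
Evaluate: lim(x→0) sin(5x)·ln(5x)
This is a 0·∞ indeterminate form.

Rewrite 0·∞ as a quotient (0/0 or ∞/∞ form), then apply L'Hôpital's rule:
  lim(x→0) sin(5x)·ln(5x) = 0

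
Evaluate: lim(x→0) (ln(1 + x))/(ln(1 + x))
This is a 0/0 indeterminate form.

Apply L'Hôpital's rule: differentiate numerator and denominator separately.
  f(x) = ln(x + 1)   ⇒   f'(x) = 1/(x + 1)
  g(x) = ln(x + 1)   ⇒   g'(x) = 1/(x + 1)
  lim(x→0) f'(x)/g'(x) = lim(x→0) (1/(x + 1))/(1/(x + 1))
  = 1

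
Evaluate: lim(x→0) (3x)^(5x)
This is an exponential indeterminate form.

For exponential indeterminate forms, take the natural log:
  Let L = lim(x→0) (3x)^(5x)
  Then ln(L) = lim(x→0) [exponent × ln(base)]
  Evaluate using L'Hôpital or standard limits, then exponentiate.
  L = 1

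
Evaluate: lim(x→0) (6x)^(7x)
This is an exponential indeterminate form.

For exponential indeterminate forms, take the natural log:
  Let L = lim(x→0) (6x)^(7x)
  Then ln(L) = lim(x→0) [exponent × ln(base)]
  Evaluate using L'Hôpital or standard limits, then exponentiate.
  L = 1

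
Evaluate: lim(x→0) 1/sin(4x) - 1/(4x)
This is an ∞-∞ indeterminate form.

Combine fractions or rationalize to convert ∞-∞ to 0/0 form:
  lim(x→0) 1/sin(4x) - 1/(4x) = 0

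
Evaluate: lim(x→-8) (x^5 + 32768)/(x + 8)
This is a standard limit.

Factor or rationalize the expression:
  lim(x→-8) (x^5 + 32768)/(x + 8) = 20480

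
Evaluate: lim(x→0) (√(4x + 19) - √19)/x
This is a standard limit.

Factor or rationalize the expression:
  lim(x→0) (√(4x + 19) - √19)/x = 2·sqrt(19)/19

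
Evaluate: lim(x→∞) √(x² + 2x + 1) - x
This is an ∞-∞ indeterminate form.

Combine fractions or rationalize to convert ∞-∞ to 0/0 form:
  lim(x→∞) √(x² + 2x + 1) - x = 1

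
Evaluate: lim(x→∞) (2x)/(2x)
This is an ∞/∞ indeterminate form.

Apply L'Hôpital's rule: differentiate numerator and denominator separately.
  f(x) = 2·x   ⇒   f'(x) = 2
  g(x) = 2·x   ⇒   g'(x) = 2
  lim(x→∞) f'(x)/g'(x) = lim(x→∞) (2)/(2)
  = 1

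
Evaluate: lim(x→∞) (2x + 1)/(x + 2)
This is an ∞/∞ indeterminate form.

Apply L'Hôpital's rule: differentiate numerator and denominator separately.
  f(x) = 2·x + 1   ⇒   f'(x) = 2
  g(x) = x + 2   ⇒   g'(x) = 1
  lim(x→∞) f'(x)/g'(x) = lim(x→∞) (2)/(1)
  = 2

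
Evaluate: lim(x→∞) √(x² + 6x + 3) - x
This is an ∞-∞ indeterminate form.

Combine fractions or rationalize to convert ∞-∞ to 0/0 form:
  lim(x→∞) √(x² + 6x + 3) - x = 3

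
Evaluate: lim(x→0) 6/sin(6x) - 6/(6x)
This is an ∞-∞ indeterminate form.

Combine fractions or rationalize to convert ∞-∞ to 0/0 form:
  lim(x→0) 6/sin(6x) - 6/(6x) = 0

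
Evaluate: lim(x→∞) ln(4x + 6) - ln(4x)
This is an ∞-∞ indeterminate form.

Combine fractions or rationalize to convert ∞-∞ to 0/0 form:
  lim(x→∞) ln(4x + 6) - ln(4x) = 0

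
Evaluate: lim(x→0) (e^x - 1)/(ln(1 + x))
This is a 0/0 indeterminate form.

Apply L'Hôpital's rule: differentiate numerator and denominator separately.
  f(x) = e^(x) - 1   ⇒   f'(x) = e^(x)
  g(x) = ln(x + 1)   ⇒   g'(x) = 1/(x + 1)
  lim(x→0) f'(x)/g'(x) = lim(x→0) (e^(x))/(1/(x + 1))
  = 1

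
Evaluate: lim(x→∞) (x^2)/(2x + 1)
This is an ∞/∞ indeterminate form.

Apply L'Hôpital's rule: differentiate numerator and denominator separately.
  f(x) = x^2   ⇒   f'(x) = 2·x
  g(x) = 2·x + 1   ⇒   g'(x) = 2
  lim(x→∞) f'(x)/g'(x) = lim(x→∞) (2·x)/(2)
  = ∞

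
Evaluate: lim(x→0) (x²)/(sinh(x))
This is a 0/0 indeterminate form.

Apply L'Hôpital's rule: differentiate numerator and denominator separately.
  f(x) = x^2   ⇒   f'(x) = 2·x
  g(x) = sinh(x)   ⇒   g'(x) = cosh(x)
  lim(x→0) f'(x)/g'(x) = lim(x→0) (2·x)/(cosh(x))
  = 0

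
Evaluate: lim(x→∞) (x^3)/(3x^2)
This is an ∞/∞ indeterminate form.

Apply L'Hôpital's rule: differentiate numerator and denominator separately.
  f(x) = x^3   ⇒   f'(x) = 3·x^2
  g(x) = 3·x^2   ⇒   g'(x) = 6·x
  lim(x→∞) f'(x)/g'(x) = lim(x→∞) (3·x^2)/(6·x)
  = ∞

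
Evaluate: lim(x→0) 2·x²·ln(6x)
This is a 0·∞ indeterminate form.

Rewrite 0·∞ as a quotient (0/0 or ∞/∞ form), then apply L'Hôpital's rule:
  lim(x→0) 2·x²·ln(6x) = 0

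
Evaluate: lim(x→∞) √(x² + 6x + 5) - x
This is an ∞-∞ indeterminate form.

Combine fractions or rationalize to convert ∞-∞ to 0/0 form:
  lim(x→∞) √(x² + 6x + 5) - x = 3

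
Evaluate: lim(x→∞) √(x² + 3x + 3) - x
This is an ∞-∞ indeterminate form.

Combine fractions or rationalize to convert ∞-∞ to 0/0 form:
  lim(x→∞) √(x² + 3x + 3) - x = 3/2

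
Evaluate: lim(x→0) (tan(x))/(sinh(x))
This is a 0/0 indeterminate form.

Apply L'Hôpital's rule: differentiate numerator and denominator separately.
  f(x) = tan(x)   ⇒   f'(x) = tan(x)^2 + 1
  g(x) = sinh(x)   ⇒   g'(x) = cosh(x)
  lim(x→0) f'(x)/g'(x) = lim(x→0) (tan(x)^2 + 1)/(cosh(x))
  = 1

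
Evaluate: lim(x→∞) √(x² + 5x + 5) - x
This is an ∞-∞ indeterminate form.

Combine fractions or rationalize to convert ∞-∞ to 0/0 form:
  lim(x→∞) √(x² + 5x + 5) - x = 5/2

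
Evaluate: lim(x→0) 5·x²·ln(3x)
This is a 0·∞ indeterminate form.

Rewrite 0·∞ as a quotient (0/0 or ∞/∞ form), then apply L'Hôpital's rule:
  lim(x→0) 5·x²·ln(3x) = 0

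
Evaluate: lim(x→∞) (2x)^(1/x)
This is an exponential indeterminate form.

For exponential indeterminate forms, take the natural log:
  Let L = lim(x→∞) (2x)^(1/x)
  Then ln(L) = lim(x→∞) [exponent × ln(base)]
  Evaluate using L'Hôpital or standard limits, then exponentiate.
  L = 1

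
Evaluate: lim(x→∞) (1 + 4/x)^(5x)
This is an exponential indeterminate form.

For exponential indeterminate forms, take the natural log:
  Let L = lim(x→∞) (1 + 4/x)^(5x)
  Then ln(L) = lim(x→∞) [exponent × ln(base)]
  Evaluate using L'Hôpital or standard limits, then exponentiate.
  L = e^(20)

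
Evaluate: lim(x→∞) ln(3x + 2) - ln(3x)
This is an ∞-∞ indeterminate form.

Combine fractions or rationalize to convert ∞-∞ to 0/0 form:
  lim(x→∞) ln(3x + 2) - ln(3x) = 0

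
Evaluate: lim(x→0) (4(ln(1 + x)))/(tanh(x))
This is a 0/0 indeterminate form.

Apply L'Hôpital's rule: differentiate numerator and denominator separately.
  f(x) = 4·ln(x + 1)   ⇒   f'(x) = 4/(x + 1)
  g(x) = tanh(x)   ⇒   g'(x) = 1 - tanh(x)^2
  lim(x→0) f'(x)/g'(x) = lim(x→0) (4/(x + 1))/(1 - tanh(x)^2)
  = 4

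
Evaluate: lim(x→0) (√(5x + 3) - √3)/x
This is a standard limit.

Factor or rationalize the expression:
  lim(x→0) (√(5x + 3) - √3)/x = 5·sqrt(3)/6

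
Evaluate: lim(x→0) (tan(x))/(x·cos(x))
This is a 0/0 indeterminate form.

Apply L'Hôpital's rule: differentiate numerator and denominator separately.
  f(x) = tan(x)   ⇒   f'(x) = tan(x)^2 + 1
  g(x) = x·cos(x)   ⇒   g'(x) = -x·sin(x) + cos(x)
  lim(x→0) f'(x)/g'(x) = lim(x→0) (tan(x)^2 + 1)/(-x·sin(x) + cos(x))
  = 1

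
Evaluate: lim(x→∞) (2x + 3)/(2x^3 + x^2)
This is an ∞/∞ indeterminate form.

Apply L'Hôpital's rule: differentiate numerator and denominator separately.
  f(x) = 2·x + 3   ⇒   f'(x) = 2
  g(x) = 2·x^3 + x^2   ⇒   g'(x) = 6·x^2 + 2·x
  lim(x→∞) f'(x)/g'(x) = lim(x→∞) (2)/(6·x^2 + 2·x)
  = 0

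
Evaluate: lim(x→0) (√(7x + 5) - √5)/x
This is a standard limit.

Factor or rationalize the expression:
  lim(x→0) (√(7x + 5) - √5)/x = 7·sqrt(5)/10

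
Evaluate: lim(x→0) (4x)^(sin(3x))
This is an exponential indeterminate form.

For exponential indeterminate forms, take the natural log:
  Let L = lim(x→0) (4x)^(sin(3x))
  Then ln(L) = lim(x→0) [exponent × ln(base)]
  Evaluate using L'Hôpital or standard limits, then exponentiate.
  L = 1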